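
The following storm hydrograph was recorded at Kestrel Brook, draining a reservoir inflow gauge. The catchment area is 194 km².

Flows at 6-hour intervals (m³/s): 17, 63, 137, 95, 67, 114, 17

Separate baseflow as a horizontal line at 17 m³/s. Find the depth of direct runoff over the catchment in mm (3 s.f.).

d ≈ 43.5 mm

Direct runoff: 0.0, 46.0, 120.0, 78.0, 50.0, 97.0, 0.0 m³/s; ΣQ_DR = 391.0 m³/s.
V = ΣQ_DR · Δt = 391.0 × 21600 s = 8.446 × 10^6 m³.
Over A = 194 km², depth = V / A = 43.5 mm.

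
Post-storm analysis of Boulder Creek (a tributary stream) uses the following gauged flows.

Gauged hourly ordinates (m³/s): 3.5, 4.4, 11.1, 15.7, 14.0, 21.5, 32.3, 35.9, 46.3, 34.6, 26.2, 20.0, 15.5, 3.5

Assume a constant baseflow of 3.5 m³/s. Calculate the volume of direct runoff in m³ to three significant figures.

V ≈ 8.48 × 10^5 m³

Direct-runoff ordinates (Q − Q_b): 0.0, 0.9, 7.6, 12.2, 10.5, 18.0, 28.8, 32.4, 42.8, 31.1, 22.7, 16.5, 12.0, 0.0 m³/s.
ΣQ_DR = 235.5 m³/s.
With Δt = 1 h = 3600 s, V = ΣQ_DR · Δt = 235.5 × 3600 = 8.48 × 10^5 m³.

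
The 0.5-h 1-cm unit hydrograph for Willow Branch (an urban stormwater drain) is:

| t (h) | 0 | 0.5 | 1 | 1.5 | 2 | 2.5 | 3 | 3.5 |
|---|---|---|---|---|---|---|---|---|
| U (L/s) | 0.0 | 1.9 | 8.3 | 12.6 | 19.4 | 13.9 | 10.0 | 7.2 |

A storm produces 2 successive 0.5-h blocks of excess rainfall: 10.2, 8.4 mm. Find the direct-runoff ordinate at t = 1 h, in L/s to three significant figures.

Q ≈ 10.1 L/s

By discrete convolution, Q_j = Σ (P_i / 10 mm) · U_{j−i}.
At t = 1 h (j=2): Q = (10.2/10)·8.3 + (8.4/10)·1.9 = 10.1 L/s.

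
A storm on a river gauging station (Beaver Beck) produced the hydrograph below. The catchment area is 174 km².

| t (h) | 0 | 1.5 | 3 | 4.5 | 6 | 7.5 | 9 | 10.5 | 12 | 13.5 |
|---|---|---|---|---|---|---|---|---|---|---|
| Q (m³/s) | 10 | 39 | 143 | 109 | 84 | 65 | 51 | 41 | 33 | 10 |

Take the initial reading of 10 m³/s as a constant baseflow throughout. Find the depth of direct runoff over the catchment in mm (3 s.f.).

Direct runoff: 0.0, 29.0, 133.0, 99.0, 74.0, 55.0, 41.0, 31.0, 23.0, 0.0 m³/s; ΣQ_DR = 485.0 m³/s.
V = ΣQ_DR · Δt = 485.0 × 5400 s = 2.619 × 10^6 m³.
Over A = 174 km², depth = V / A = 15.1 mm.

d ≈ 15.1 mm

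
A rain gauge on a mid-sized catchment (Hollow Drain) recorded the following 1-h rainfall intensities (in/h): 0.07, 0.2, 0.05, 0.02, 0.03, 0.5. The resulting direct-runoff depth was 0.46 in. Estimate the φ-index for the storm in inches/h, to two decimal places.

φ ≈ 0.12 in/h

Only the 2 blocks with intensity above φ contribute runoff: 0.2, 0.5 in/h.
Σ(I−φ)·Δt = d  ⇒  (0.2+0.5 − 2φ)·1 = 0.46
φ = (0.7000 − 0.46/1) / 2 = 0.12 in/h.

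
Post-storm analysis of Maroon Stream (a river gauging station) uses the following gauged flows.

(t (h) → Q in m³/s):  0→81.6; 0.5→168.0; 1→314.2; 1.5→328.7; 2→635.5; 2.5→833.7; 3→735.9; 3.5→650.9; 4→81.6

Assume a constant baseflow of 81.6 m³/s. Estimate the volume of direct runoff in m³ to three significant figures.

V ≈ 5.57 × 10^6 m³

Direct-runoff ordinates (Q − Q_b): 0.0, 86.4, 232.6, 247.1, 553.9, 752.1, 654.3, 569.3, 0.0 m³/s.
ΣQ_DR = 3096 m³/s.
With Δt = 0.5 h = 1800 s, V = ΣQ_DR · Δt = 3096 × 1800 = 5.57 × 10^6 m³.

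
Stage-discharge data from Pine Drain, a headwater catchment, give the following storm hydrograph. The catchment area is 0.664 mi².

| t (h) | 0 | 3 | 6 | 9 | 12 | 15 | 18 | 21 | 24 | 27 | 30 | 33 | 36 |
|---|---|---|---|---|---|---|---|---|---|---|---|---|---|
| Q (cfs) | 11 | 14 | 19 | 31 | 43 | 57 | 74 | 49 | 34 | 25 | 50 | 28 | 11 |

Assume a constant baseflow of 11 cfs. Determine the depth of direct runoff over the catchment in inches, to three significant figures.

d ≈ 2.12 in

Direct runoff: 0.0, 3.0, 8.0, 20.0, 32.0, 46.0, 63.0, 38.0, 23.0, 14.0, 39.0, 17.0, 0.0 cfs; ΣQ_DR = 303.0 cfs.
V = ΣQ_DR · Δt = 303.0 × 10800 s = 3.272 × 10^6 ft³.
Over A = 0.664 mi², depth = V / A = 2.12 in.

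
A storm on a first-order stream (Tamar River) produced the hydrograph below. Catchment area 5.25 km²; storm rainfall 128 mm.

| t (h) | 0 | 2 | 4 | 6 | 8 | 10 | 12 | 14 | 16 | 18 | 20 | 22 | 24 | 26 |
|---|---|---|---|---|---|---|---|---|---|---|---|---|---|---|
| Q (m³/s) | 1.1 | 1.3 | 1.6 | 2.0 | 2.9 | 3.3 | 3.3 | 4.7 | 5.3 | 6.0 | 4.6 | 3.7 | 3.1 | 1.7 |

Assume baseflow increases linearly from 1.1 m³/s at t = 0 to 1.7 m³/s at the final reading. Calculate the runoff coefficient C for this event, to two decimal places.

C ≈ 0.27

ΣQ_DR = 25.00 m³/s; V = ΣQ_DR·Δt = 1.800 × 10^5 m³.
Runoff depth d = V / A = 34.29 mm.
C = d / P = 34.29 / 128 = 0.27.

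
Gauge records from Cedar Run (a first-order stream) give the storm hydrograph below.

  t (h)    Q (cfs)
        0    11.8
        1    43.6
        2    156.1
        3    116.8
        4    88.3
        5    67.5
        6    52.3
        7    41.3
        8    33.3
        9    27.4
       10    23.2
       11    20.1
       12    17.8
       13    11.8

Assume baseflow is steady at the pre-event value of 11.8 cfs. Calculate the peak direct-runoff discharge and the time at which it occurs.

Q_p = 144.3 cfs at t = 2 h

Subtracting baseflow gives direct-runoff ordinates: 0.0, 31.8, 144.3, 105.0, 76.5, 55.7, 40.5, 29.5, 21.5, 15.6, 11.4, 8.3, 6.0, 0.0 cfs.
The maximum is 144.3 cfs, occurring at the reading for t = 2 h.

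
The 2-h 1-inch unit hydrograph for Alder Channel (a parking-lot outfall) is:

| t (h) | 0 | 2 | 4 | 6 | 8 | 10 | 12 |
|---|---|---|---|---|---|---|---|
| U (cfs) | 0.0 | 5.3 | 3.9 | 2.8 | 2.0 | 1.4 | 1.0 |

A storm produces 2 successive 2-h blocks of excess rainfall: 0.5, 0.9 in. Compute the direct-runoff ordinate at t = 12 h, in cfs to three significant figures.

Q ≈ 1.76 cfs

By discrete convolution, Q_j = Σ (P_i / 1 in) · U_{j−i}.
At t = 12 h (j=6): Q = (0.5/1)·1.0 + (0.9/1)·1.4 = 1.76 cfs.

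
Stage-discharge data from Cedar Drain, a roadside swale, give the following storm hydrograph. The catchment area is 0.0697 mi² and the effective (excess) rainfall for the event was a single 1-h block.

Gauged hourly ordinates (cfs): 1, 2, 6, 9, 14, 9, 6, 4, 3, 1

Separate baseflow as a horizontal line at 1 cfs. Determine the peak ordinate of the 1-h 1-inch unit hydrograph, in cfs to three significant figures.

Direct runoff: 0.0, 1.0, 5.0, 8.0, 13.0, 8.0, 5.0, 3.0, 2.0, 0.0 cfs; ΣQ_DR = 45.00 cfs, peak = 13.0 cfs.
Runoff depth d = ΣQ_DR·Δt / A = 45.00 × 3600 / (0.0697 mi²) = 1.000 in.
The 1-inch UH is the DRH scaled by (1 in)/d, so U_p = 13.0 × 1/1.000 = 13.0 cfs.

U_p ≈ 13.0 cfs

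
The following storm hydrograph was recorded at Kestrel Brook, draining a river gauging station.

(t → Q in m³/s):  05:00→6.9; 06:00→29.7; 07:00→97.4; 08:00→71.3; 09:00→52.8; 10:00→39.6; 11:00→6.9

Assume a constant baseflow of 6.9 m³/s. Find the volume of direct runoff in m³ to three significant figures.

V ≈ 9.23 × 10^5 m³

Direct-runoff ordinates (Q − Q_b): 0.0, 22.8, 90.5, 64.4, 45.9, 32.7, 0.0 m³/s.
ΣQ_DR = 256.3 m³/s.
With Δt = 1 h = 3600 s, V = ΣQ_DR · Δt = 256.3 × 3600 = 9.23 × 10^5 m³.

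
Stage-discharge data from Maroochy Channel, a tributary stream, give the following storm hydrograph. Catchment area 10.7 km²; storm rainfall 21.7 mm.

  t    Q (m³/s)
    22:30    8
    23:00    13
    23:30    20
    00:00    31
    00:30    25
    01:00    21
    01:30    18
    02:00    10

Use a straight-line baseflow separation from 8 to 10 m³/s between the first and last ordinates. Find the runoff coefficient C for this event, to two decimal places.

ΣQ_DR = 74.00 m³/s; V = ΣQ_DR·Δt = 1.332 × 10^5 m³.
Runoff depth d = V / A = 12.45 mm.
C = d / P = 12.45 / 21.7 = 0.57.

C ≈ 0.57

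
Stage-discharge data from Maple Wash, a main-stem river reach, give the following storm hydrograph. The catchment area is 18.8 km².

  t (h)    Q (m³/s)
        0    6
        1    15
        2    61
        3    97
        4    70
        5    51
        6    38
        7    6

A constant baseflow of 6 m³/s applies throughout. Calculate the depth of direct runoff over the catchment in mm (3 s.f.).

Direct runoff: 0.0, 9.0, 55.0, 91.0, 64.0, 45.0, 32.0, 0.0 m³/s; ΣQ_DR = 296.0 m³/s.
V = ΣQ_DR · Δt = 296.0 × 3600 s = 1.066 × 10^6 m³.
Over A = 18.8 km², depth = V / A = 56.7 mm.

d ≈ 56.7 mm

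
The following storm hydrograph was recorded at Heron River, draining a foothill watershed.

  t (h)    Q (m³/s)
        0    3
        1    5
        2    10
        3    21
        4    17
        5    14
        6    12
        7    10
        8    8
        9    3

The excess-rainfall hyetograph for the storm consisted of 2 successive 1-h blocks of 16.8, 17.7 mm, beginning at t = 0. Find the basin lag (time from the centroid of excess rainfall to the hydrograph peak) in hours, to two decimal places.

Centroid of excess rainfall: t_c = Σ P_i·t̄_i / ΣP_i = 1.0130 h (block centres at 0.5, 1.5 h).
Hydrograph peak occurs at t = 3 h, so basin lag t_L = 3 − 1.0130 = 1.99 h.

t_L ≈ 1.99 h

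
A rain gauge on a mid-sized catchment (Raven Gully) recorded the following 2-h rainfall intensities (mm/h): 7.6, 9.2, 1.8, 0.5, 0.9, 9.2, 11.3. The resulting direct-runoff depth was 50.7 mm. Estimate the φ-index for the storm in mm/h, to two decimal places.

Only the 4 blocks with intensity above φ contribute runoff: 7.6, 9.2, 9.2, 11.3 mm/h.
Σ(I−φ)·Δt = d  ⇒  (7.6+9.2+9.2+11.3 − 4φ)·2 = 50.7
φ = (37.30 − 50.7/2) / 4 = 2.99 mm/h.

φ ≈ 2.99 mm/h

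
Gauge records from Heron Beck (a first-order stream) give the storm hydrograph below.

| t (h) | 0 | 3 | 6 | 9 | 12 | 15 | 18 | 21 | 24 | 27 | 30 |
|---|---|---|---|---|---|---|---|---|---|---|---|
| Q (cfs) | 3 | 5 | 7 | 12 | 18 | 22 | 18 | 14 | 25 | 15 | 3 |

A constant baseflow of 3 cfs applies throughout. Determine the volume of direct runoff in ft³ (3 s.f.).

V ≈ 1.18 × 10^6 ft³

Direct-runoff ordinates (Q − Q_b): 0.0, 2.0, 4.0, 9.0, 15.0, 19.0, 15.0, 11.0, 22.0, 12.0, 0.0 cfs.
ΣQ_DR = 109.0 cfs.
With Δt = 3 h = 10800 s, V = ΣQ_DR · Δt = 109.0 × 10800 = 1.18 × 10^6 ft³.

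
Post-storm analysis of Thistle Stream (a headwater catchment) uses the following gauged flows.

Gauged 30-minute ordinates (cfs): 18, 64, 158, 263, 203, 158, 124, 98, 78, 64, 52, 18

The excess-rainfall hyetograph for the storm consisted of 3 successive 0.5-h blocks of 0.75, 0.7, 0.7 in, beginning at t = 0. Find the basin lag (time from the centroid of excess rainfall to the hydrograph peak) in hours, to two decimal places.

t_L ≈ 0.76 h

Centroid of excess rainfall: t_c = Σ P_i·t̄_i / ΣP_i = 0.7384 h (block centres at 0.25, 0.75, 1.25 h).
Hydrograph peak occurs at t = 1.5 h, so basin lag t_L = 1.5 − 0.7384 = 0.76 h.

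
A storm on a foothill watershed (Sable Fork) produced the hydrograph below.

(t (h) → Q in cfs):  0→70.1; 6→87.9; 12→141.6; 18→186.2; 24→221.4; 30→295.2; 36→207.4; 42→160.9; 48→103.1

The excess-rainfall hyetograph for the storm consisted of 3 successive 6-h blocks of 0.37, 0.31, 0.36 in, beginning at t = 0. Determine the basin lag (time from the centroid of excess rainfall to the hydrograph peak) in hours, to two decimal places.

Centroid of excess rainfall: t_c = Σ P_i·t̄_i / ΣP_i = 8.9423 h (block centres at 3, 9, 15 h).
Hydrograph peak occurs at t = 30 h, so basin lag t_L = 30 − 8.9423 = 21.06 h.

t_L ≈ 21.06 h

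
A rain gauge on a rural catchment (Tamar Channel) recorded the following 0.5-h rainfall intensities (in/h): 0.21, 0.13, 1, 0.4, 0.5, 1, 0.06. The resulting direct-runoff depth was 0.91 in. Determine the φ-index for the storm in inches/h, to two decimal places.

φ ≈ 0.27 in/h

Only the 4 blocks with intensity above φ contribute runoff: 1, 0.4, 0.5, 1 in/h.
Σ(I−φ)·Δt = d  ⇒  (1+0.4+0.5+1 − 4φ)·0.5 = 0.91
φ = (2.900 − 0.91/0.5) / 4 = 0.27 in/h.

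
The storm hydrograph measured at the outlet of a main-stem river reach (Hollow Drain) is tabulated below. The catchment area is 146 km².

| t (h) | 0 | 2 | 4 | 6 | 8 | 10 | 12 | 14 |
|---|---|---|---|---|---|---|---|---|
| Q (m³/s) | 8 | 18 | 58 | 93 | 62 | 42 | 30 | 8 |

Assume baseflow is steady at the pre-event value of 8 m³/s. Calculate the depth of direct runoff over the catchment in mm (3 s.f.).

d ≈ 12.6 mm

Direct runoff: 0.0, 10.0, 50.0, 85.0, 54.0, 34.0, 22.0, 0.0 m³/s; ΣQ_DR = 255.0 m³/s.
V = ΣQ_DR · Δt = 255.0 × 7200 s = 1.836 × 10^6 m³.
Over A = 146 km², depth = V / A = 12.6 mm.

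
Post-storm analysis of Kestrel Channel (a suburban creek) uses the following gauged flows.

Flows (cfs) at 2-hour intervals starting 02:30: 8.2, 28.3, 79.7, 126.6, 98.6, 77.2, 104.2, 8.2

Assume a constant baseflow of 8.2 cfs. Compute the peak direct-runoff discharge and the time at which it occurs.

Q_p = 118.4 cfs at t = 08:30

Subtracting baseflow gives direct-runoff ordinates: 0.0, 20.1, 71.5, 118.4, 90.4, 69.0, 96.0, 0.0 cfs.
The maximum is 118.4 cfs, occurring at the reading for t = 08:30.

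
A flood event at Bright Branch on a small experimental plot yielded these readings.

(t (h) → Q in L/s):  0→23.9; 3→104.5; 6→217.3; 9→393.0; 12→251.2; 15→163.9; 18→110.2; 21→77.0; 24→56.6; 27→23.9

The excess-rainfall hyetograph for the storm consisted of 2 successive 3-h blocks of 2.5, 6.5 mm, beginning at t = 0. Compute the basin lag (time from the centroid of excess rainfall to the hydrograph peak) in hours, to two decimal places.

t_L ≈ 5.33 h

Centroid of excess rainfall: t_c = Σ P_i·t̄_i / ΣP_i = 3.6667 h (block centres at 1.5, 4.5 h).
Hydrograph peak occurs at t = 9 h, so basin lag t_L = 9 − 3.6667 = 5.33 h.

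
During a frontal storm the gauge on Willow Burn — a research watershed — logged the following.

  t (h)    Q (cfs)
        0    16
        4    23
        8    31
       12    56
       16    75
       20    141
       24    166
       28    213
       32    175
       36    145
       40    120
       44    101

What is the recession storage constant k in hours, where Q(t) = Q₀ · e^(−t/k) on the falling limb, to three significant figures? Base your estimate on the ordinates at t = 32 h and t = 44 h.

On the falling limb, Q drops from 175 to 101 cfs between t = 32 h and t = 44 h (Δt = 12 h).
k = −Δt / ln(Q₂/Q₁) = −12 / ln(101/175) = 21.8 h.

k ≈ 21.8 h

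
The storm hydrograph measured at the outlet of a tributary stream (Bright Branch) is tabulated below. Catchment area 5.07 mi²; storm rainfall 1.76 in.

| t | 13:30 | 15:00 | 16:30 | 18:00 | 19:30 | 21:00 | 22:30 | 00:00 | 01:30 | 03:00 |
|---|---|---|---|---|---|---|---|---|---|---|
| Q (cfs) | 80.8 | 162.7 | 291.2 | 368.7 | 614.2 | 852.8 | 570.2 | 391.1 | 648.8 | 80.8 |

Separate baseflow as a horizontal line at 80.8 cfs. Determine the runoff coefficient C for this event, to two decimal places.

C ≈ 0.85

ΣQ_DR = 3253 cfs; V = ΣQ_DR·Δt = 1.757 × 10^7 ft³.
Runoff depth d = V / A = 1.491 in.
C = d / P = 1.491 / 1.76 = 0.85.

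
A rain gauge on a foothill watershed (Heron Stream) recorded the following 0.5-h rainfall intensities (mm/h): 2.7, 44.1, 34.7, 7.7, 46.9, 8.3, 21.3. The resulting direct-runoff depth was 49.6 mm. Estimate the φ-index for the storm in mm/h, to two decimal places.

φ ≈ 11.95 mm/h

Only the 4 blocks with intensity above φ contribute runoff: 44.1, 34.7, 46.9, 21.3 mm/h.
Σ(I−φ)·Δt = d  ⇒  (44.1+34.7+46.9+21.3 − 4φ)·0.5 = 49.6
φ = (147.0 − 49.6/0.5) / 4 = 11.95 mm/h.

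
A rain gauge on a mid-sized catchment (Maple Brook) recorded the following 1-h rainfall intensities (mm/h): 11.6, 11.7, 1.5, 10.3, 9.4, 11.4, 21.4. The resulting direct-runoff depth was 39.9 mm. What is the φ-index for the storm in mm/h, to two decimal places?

Only the 6 blocks with intensity above φ contribute runoff: 11.6, 11.7, 10.3, 9.4, 11.4, 21.4 mm/h.
Σ(I−φ)·Δt = d  ⇒  (11.6+11.7+10.3+9.4+11.4+21.4 − 6φ)·1 = 39.9
φ = (75.80 − 39.9/1) / 6 = 5.98 mm/h.

φ ≈ 5.98 mm/h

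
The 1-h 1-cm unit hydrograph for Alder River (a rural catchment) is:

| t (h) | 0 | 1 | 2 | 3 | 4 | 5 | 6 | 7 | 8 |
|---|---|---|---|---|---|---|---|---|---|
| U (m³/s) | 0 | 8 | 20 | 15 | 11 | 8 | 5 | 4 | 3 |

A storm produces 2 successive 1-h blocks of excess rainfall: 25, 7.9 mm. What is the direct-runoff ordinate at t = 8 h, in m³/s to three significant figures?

By discrete convolution, Q_j = Σ (P_i / 10 mm) · U_{j−i}.
At t = 8 h (j=8): Q = (25/10)·3 + (7.9/10)·4 = 10.7 m³/s.

Q ≈ 10.7 m³/s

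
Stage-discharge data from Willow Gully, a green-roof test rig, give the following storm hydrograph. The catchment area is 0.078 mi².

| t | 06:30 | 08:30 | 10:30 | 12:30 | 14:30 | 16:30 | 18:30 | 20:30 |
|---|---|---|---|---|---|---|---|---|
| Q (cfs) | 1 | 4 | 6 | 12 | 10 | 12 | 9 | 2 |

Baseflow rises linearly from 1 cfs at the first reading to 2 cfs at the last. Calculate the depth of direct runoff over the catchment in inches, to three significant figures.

Direct runoff: 0.00, 2.86, 4.71, 10.57, 8.43, 10.29, 7.14, 0.00 cfs; ΣQ_DR = 44.00 cfs.
V = ΣQ_DR · Δt = 44.00 × 7200 s = 3.168 × 10^5 ft³.
Over A = 0.078 mi², depth = V / A = 1.75 in.

d ≈ 1.75 in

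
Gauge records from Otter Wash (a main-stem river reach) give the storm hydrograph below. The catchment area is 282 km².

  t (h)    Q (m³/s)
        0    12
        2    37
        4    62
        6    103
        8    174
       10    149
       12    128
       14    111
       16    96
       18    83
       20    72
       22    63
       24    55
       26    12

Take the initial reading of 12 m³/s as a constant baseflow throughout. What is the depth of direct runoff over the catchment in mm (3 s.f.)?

Direct runoff: 0.0, 25.0, 50.0, 91.0, 162.0, 137.0, 116.0, 99.0, 84.0, 71.0, 60.0, 51.0, 43.0, 0.0 m³/s; ΣQ_DR = 989.0 m³/s.
V = ΣQ_DR · Δt = 989.0 × 7200 s = 7.121 × 10^6 m³.
Over A = 282 km², depth = V / A = 25.3 mm.

d ≈ 25.3 mm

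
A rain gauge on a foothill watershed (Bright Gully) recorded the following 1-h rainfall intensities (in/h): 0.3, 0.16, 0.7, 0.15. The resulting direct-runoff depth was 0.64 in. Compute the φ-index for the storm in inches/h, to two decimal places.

Only the 2 blocks with intensity above φ contribute runoff: 0.3, 0.7 in/h.
Σ(I−φ)·Δt = d  ⇒  (0.3+0.7 − 2φ)·1 = 0.64
φ = (1.000 − 0.64/1) / 2 = 0.18 in/h.

φ ≈ 0.18 in/h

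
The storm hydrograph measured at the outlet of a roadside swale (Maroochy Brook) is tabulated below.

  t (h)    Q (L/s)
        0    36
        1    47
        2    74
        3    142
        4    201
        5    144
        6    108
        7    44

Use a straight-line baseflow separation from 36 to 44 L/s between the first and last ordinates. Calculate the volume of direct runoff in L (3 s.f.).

V ≈ 1.71 × 10^6 L

Direct-runoff ordinates (Q − Q_b): 0.00, 9.86, 35.71, 102.57, 160.43, 102.29, 65.14, 0.00 L/s.
ΣQ_DR = 476.0 L/s.
With Δt = 1 h = 3600 s, V = ΣQ_DR · Δt = 476.0 × 3600 = 1.71 × 10^6 L.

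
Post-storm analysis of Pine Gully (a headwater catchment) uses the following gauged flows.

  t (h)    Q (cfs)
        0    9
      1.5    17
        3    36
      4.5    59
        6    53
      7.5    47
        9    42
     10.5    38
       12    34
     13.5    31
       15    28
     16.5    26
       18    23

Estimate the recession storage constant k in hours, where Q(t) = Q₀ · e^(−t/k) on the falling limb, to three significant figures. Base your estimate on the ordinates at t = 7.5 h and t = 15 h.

On the falling limb, Q drops from 47 to 28 cfs between t = 7.5 h and t = 15 h (Δt = 7.5 h).
k = −Δt / ln(Q₂/Q₁) = −7.5 / ln(28/47) = 14.5 h.

k ≈ 14.5 h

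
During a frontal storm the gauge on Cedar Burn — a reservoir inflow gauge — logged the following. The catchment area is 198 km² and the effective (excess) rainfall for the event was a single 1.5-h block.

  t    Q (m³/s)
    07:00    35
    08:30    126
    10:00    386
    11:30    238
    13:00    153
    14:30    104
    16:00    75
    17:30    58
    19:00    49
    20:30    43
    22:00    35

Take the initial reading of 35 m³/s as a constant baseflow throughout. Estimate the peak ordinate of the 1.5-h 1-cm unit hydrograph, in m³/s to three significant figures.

Direct runoff: 0.0, 91.0, 351.0, 203.0, 118.0, 69.0, 40.0, 23.0, 14.0, 8.0, 0.0 m³/s; ΣQ_DR = 917.0 m³/s, peak = 351.0 m³/s.
Runoff depth d = ΣQ_DR·Δt / A = 917.0 × 5400 / (198 km²) = 25.01 mm.
The 1-cm UH is the DRH scaled by (10 mm)/d, so U_p = 351.0 × 10/25.01 = 140 m³/s.

U_p ≈ 140 m³/s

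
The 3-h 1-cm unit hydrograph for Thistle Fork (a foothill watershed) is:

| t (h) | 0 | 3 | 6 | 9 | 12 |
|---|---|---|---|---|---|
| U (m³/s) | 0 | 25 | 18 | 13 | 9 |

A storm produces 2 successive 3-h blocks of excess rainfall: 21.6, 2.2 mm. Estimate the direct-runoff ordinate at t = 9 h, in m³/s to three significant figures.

By discrete convolution, Q_j = Σ (P_i / 10 mm) · U_{j−i}.
At t = 9 h (j=3): Q = (21.6/10)·13 + (2.2/10)·18 = 32.0 m³/s.

Q ≈ 32.0 m³/s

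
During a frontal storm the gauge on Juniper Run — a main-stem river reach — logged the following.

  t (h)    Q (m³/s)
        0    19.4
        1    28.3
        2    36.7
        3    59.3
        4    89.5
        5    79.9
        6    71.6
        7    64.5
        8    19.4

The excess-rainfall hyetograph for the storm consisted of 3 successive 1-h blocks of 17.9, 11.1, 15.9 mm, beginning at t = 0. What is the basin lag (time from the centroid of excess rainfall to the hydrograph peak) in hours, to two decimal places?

t_L ≈ 2.54 h

Centroid of excess rainfall: t_c = Σ P_i·t̄_i / ΣP_i = 1.4555 h (block centres at 0.5, 1.5, 2.5 h).
Hydrograph peak occurs at t = 4 h, so basin lag t_L = 4 − 1.4555 = 2.54 h.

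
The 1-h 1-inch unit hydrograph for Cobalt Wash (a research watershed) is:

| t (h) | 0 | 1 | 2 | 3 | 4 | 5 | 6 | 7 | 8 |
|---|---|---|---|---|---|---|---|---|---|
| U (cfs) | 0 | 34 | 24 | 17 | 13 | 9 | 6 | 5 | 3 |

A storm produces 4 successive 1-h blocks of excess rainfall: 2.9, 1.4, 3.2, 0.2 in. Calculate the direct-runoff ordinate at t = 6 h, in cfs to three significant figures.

By discrete convolution, Q_j = Σ (P_i / 1 in) · U_{j−i}.
At t = 6 h (j=6): Q = (2.9/1)·6 + (1.4/1)·9 + (3.2/1)·13 + (0.2/1)·17 = 75.0 cfs.

Q ≈ 75.0 cfs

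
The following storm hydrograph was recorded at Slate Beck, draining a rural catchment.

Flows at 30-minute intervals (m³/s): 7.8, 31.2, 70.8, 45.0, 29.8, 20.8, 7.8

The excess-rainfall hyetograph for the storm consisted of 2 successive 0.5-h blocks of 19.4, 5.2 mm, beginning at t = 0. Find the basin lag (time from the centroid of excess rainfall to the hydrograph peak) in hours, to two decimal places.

Centroid of excess rainfall: t_c = Σ P_i·t̄_i / ΣP_i = 0.3557 h (block centres at 0.25, 0.75 h).
Hydrograph peak occurs at t = 1 h, so basin lag t_L = 1 − 0.3557 = 0.64 h.

t_L ≈ 0.64 h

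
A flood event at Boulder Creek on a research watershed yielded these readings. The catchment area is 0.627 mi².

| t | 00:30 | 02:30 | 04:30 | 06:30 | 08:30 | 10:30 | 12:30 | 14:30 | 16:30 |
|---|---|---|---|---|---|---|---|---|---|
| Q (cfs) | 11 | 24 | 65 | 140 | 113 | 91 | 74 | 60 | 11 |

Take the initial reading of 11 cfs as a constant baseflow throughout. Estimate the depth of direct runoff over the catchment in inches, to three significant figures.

Direct runoff: 0.0, 13.0, 54.0, 129.0, 102.0, 80.0, 63.0, 49.0, 0.0 cfs; ΣQ_DR = 490.0 cfs.
V = ΣQ_DR · Δt = 490.0 × 7200 s = 3.528 × 10^6 ft³.
Over A = 0.627 mi², depth = V / A = 2.42 in.

d ≈ 2.42 in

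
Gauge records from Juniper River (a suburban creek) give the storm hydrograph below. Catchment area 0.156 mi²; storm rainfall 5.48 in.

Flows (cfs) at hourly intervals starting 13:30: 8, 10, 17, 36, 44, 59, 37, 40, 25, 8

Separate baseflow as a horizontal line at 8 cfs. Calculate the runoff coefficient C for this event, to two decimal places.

C ≈ 0.37

ΣQ_DR = 204.0 cfs; V = ΣQ_DR·Δt = 7.344 × 10^5 ft³.
Runoff depth d = V / A = 2.026 in.
C = d / P = 2.026 / 5.48 = 0.37.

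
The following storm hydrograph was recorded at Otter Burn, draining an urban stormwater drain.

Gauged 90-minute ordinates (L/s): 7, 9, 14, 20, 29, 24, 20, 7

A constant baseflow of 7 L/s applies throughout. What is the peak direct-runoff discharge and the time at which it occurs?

Q_p = 22.0 L/s at t = 6 h

Subtracting baseflow gives direct-runoff ordinates: 0.0, 2.0, 7.0, 13.0, 22.0, 17.0, 13.0, 0.0 L/s.
The maximum is 22.0 L/s, occurring at the reading for t = 6 h.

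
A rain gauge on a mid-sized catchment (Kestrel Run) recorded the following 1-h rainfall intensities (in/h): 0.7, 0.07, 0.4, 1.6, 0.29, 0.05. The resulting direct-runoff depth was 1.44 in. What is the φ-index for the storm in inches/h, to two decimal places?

Only the 2 blocks with intensity above φ contribute runoff: 0.7, 1.6 in/h.
Σ(I−φ)·Δt = d  ⇒  (0.7+1.6 − 2φ)·1 = 1.44
φ = (2.300 − 1.44/1) / 2 = 0.43 in/h.

φ ≈ 0.43 in/h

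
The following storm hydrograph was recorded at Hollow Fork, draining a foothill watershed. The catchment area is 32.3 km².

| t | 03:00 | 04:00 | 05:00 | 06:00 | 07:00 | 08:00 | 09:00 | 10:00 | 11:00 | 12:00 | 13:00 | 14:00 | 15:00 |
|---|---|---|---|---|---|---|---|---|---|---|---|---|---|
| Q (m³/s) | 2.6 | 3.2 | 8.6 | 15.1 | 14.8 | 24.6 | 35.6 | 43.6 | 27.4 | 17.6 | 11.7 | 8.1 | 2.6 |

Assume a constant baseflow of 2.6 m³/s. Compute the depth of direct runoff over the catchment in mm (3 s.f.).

d ≈ 20.3 mm

Direct runoff: 0.0, 0.6, 6.0, 12.5, 12.2, 22.0, 33.0, 41.0, 24.8, 15.0, 9.1, 5.5, 0.0 m³/s; ΣQ_DR = 181.7 m³/s.
V = ΣQ_DR · Δt = 181.7 × 3600 s = 6.541 × 10^5 m³.
Over A = 32.3 km², depth = V / A = 20.3 mm.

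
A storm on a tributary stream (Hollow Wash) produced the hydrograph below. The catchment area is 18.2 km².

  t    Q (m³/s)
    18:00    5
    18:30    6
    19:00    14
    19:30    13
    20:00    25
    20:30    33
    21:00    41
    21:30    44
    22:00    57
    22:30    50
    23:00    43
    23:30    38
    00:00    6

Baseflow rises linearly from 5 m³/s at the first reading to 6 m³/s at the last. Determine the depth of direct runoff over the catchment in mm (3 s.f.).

d ≈ 30.0 mm

Direct runoff: 0.00, 0.92, 8.83, 7.75, 19.67, 27.58, 35.50, 38.42, 51.33, 44.25, 37.17, 32.08, 0.00 m³/s; ΣQ_DR = 303.5 m³/s.
V = ΣQ_DR · Δt = 303.5 × 1800 s = 5.463 × 10^5 m³.
Over A = 18.2 km², depth = V / A = 30.0 mm.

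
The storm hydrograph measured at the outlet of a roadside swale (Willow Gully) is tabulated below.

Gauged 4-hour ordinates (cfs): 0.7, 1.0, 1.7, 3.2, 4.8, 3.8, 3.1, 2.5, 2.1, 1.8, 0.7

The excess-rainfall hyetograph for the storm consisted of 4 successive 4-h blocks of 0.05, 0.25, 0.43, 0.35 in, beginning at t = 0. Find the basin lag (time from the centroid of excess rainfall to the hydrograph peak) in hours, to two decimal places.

t_L ≈ 6.00 h

Centroid of excess rainfall: t_c = Σ P_i·t̄_i / ΣP_i = 10.0000 h (block centres at 2, 6, 10, 14 h).
Hydrograph peak occurs at t = 16 h, so basin lag t_L = 16 − 10.0000 = 6.00 h.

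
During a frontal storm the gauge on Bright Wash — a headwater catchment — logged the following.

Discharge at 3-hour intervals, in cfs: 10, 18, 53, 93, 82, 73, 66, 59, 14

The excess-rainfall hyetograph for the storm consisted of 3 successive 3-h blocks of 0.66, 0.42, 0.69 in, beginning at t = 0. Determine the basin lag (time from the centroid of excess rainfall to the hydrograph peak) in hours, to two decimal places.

Centroid of excess rainfall: t_c = Σ P_i·t̄_i / ΣP_i = 4.5508 h (block centres at 1.5, 4.5, 7.5 h).
Hydrograph peak occurs at t = 9 h, so basin lag t_L = 9 − 4.5508 = 4.45 h.

t_L ≈ 4.45 h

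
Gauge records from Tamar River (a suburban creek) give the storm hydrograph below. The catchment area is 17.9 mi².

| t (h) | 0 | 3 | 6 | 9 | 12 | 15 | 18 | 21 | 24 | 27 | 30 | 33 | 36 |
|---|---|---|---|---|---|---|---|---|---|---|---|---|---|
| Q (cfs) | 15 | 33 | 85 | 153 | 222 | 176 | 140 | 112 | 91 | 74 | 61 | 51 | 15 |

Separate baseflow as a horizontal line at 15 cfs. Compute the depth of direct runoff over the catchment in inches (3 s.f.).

d ≈ 0.268 in

Direct runoff: 0.0, 18.0, 70.0, 138.0, 207.0, 161.0, 125.0, 97.0, 76.0, 59.0, 46.0, 36.0, 0.0 cfs; ΣQ_DR = 1033 cfs.
V = ΣQ_DR · Δt = 1033 × 10800 s = 1.116 × 10^7 ft³.
Over A = 17.9 mi², depth = V / A = 0.268 in.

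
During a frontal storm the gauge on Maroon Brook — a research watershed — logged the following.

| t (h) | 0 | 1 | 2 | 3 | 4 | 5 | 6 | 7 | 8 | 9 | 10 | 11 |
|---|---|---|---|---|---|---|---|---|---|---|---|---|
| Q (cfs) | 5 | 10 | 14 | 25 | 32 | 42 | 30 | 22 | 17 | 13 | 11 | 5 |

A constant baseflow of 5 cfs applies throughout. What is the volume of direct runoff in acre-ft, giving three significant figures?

Direct-runoff ordinates (Q − Q_b): 0.0, 5.0, 9.0, 20.0, 27.0, 37.0, 25.0, 17.0, 12.0, 8.0, 6.0, 0.0 cfs.
ΣQ_DR = 166.0 cfs.
With Δt = 1 h = 3600 s, V = ΣQ_DR · Δt = 166.0 × 3600 = 5.98 × 10^5 ft³ = 13.7 acre-ft.

V ≈ 13.7 acre-ft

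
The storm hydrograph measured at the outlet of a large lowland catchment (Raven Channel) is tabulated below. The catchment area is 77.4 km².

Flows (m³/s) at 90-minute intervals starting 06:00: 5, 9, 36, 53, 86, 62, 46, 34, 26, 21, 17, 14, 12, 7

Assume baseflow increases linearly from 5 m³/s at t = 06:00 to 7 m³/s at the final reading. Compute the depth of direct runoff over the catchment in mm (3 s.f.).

d ≈ 24.0 mm

Direct runoff: 0.00, 3.85, 30.69, 47.54, 80.38, 56.23, 40.08, 27.92, 19.77, 14.62, 10.46, 7.31, 5.15, 0.00 m³/s; ΣQ_DR = 344.0 m³/s.
V = ΣQ_DR · Δt = 344.0 × 5400 s = 1.858 × 10^6 m³.
Over A = 77.4 km², depth = V / A = 24.0 mm.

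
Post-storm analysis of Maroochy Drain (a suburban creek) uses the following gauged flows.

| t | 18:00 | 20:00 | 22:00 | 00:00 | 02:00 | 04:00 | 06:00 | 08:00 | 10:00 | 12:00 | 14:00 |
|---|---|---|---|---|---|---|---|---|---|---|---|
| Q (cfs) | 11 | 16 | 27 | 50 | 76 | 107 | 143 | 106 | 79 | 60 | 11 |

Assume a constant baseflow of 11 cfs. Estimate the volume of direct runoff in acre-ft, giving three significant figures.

V ≈ 93.4 acre-ft

Direct-runoff ordinates (Q − Q_b): 0.0, 5.0, 16.0, 39.0, 65.0, 96.0, 132.0, 95.0, 68.0, 49.0, 0.0 cfs.
ΣQ_DR = 565.0 cfs.
With Δt = 2 h = 7200 s, V = ΣQ_DR · Δt = 565.0 × 7200 = 4.07 × 10^6 ft³ = 93.4 acre-ft.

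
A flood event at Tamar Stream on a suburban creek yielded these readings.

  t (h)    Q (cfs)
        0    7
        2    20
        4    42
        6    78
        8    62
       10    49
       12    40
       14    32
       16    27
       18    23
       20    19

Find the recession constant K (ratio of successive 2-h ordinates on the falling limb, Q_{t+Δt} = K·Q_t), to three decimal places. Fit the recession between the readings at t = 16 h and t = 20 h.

K ≈ 0.839

Using the recession-limb readings at t = 16 h and t = 20 h: Q falls from 27 to 19 cfs over 2 intervals.
K = (Q₂/Q₁)^(1/2) = (19/27)^(1/2) = 0.839.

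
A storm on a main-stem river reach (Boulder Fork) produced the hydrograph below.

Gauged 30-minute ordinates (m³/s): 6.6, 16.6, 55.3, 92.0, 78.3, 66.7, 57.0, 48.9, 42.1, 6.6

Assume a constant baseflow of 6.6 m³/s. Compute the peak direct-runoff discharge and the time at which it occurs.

Q_p = 85.4 m³/s at t = 1.5 h

Subtracting baseflow gives direct-runoff ordinates: 0.0, 10.0, 48.7, 85.4, 71.7, 60.1, 50.4, 42.3, 35.5, 0.0 m³/s.
The maximum is 85.4 m³/s, occurring at the reading for t = 1.5 h.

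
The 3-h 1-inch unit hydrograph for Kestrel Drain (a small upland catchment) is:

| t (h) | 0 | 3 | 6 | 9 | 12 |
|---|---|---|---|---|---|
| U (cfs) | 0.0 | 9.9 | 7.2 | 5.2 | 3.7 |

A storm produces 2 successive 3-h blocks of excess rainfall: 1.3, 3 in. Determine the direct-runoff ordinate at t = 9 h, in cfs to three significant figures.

Q ≈ 28.4 cfs

By discrete convolution, Q_j = Σ (P_i / 1 in) · U_{j−i}.
At t = 9 h (j=3): Q = (1.3/1)·5.2 + (3/1)·7.2 = 28.4 cfs.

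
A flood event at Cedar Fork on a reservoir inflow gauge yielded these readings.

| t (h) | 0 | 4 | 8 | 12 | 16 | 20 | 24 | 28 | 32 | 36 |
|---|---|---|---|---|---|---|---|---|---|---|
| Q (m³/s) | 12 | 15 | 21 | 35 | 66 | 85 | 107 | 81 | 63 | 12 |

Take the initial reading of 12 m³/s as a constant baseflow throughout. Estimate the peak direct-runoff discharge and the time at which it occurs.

Q_p = 95.0 m³/s at t = 24 h

Subtracting baseflow gives direct-runoff ordinates: 0.0, 3.0, 9.0, 23.0, 54.0, 73.0, 95.0, 69.0, 51.0, 0.0 m³/s.
The maximum is 95.0 m³/s, occurring at the reading for t = 24 h.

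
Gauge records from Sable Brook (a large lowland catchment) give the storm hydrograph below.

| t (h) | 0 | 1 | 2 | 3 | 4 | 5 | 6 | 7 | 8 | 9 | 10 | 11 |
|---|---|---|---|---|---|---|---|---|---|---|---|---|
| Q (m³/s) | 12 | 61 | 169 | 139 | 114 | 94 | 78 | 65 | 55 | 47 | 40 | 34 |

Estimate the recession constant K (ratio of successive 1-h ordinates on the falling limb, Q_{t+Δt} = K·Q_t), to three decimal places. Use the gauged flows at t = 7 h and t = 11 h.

K ≈ 0.850

Using the recession-limb readings at t = 7 h and t = 11 h: Q falls from 65 to 34 m³/s over 4 intervals.
K = (Q₂/Q₁)^(1/4) = (34/65)^(1/4) = 0.850.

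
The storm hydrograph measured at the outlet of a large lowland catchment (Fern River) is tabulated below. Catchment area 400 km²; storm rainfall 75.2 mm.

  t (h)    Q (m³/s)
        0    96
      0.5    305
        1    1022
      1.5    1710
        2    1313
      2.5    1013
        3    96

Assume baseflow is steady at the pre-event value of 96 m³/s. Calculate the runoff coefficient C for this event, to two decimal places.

C ≈ 0.29

ΣQ_DR = 4883 m³/s; V = ΣQ_DR·Δt = 8.789 × 10^6 m³.
Runoff depth d = V / A = 21.97 mm.
C = d / P = 21.97 / 75.2 = 0.29.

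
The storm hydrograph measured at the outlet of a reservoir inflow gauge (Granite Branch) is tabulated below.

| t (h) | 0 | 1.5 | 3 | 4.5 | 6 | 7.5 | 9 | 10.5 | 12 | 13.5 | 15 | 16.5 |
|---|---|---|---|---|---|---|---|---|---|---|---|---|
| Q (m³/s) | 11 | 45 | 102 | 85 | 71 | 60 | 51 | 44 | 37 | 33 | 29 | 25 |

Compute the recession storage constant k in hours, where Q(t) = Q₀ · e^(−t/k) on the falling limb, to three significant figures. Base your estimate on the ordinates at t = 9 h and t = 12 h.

On the falling limb, Q drops from 51 to 37 m³/s between t = 9 h and t = 12 h (Δt = 3 h).
k = −Δt / ln(Q₂/Q₁) = −3 / ln(37/51) = 9.35 h.

k ≈ 9.35 h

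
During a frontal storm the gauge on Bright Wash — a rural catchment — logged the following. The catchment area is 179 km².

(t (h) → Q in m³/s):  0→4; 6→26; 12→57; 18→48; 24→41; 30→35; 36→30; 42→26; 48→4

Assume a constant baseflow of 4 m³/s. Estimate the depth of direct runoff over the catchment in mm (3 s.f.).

Direct runoff: 0.0, 22.0, 53.0, 44.0, 37.0, 31.0, 26.0, 22.0, 0.0 m³/s; ΣQ_DR = 235.0 m³/s.
V = ΣQ_DR · Δt = 235.0 × 21600 s = 5.076 × 10^6 m³.
Over A = 179 km², depth = V / A = 28.4 mm.

d ≈ 28.4 mm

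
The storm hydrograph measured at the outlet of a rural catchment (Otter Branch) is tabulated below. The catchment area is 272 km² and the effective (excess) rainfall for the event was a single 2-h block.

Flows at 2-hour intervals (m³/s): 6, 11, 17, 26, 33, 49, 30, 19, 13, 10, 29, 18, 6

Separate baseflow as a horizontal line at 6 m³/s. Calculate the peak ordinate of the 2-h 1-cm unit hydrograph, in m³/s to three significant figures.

U_p ≈ 85.9 m³/s

Direct runoff: 0.0, 5.0, 11.0, 20.0, 27.0, 43.0, 24.0, 13.0, 7.0, 4.0, 23.0, 12.0, 0.0 m³/s; ΣQ_DR = 189.0 m³/s, peak = 43.0 m³/s.
Runoff depth d = ΣQ_DR·Δt / A = 189.0 × 7200 / (272 km²) = 5.003 mm.
The 1-cm UH is the DRH scaled by (10 mm)/d, so U_p = 43.0 × 10/5.003 = 85.9 m³/s.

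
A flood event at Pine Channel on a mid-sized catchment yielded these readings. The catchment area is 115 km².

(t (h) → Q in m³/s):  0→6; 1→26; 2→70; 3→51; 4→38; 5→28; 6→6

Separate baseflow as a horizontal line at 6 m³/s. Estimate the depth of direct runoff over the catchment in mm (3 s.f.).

Direct runoff: 0.0, 20.0, 64.0, 45.0, 32.0, 22.0, 0.0 m³/s; ΣQ_DR = 183.0 m³/s.
V = ΣQ_DR · Δt = 183.0 × 3600 s = 6.588 × 10^5 m³.
Over A = 115 km², depth = V / A = 5.73 mm.

d ≈ 5.73 mm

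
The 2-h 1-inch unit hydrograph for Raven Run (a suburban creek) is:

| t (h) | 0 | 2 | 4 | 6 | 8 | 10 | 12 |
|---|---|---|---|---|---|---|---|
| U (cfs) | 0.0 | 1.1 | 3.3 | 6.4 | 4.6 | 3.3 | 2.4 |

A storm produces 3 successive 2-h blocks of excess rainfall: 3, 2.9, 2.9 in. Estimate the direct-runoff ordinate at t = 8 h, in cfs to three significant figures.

By discrete convolution, Q_j = Σ (P_i / 1 in) · U_{j−i}.
At t = 8 h (j=4): Q = (3/1)·4.6 + (2.9/1)·6.4 + (2.9/1)·3.3 = 41.9 cfs.

Q ≈ 41.9 cfs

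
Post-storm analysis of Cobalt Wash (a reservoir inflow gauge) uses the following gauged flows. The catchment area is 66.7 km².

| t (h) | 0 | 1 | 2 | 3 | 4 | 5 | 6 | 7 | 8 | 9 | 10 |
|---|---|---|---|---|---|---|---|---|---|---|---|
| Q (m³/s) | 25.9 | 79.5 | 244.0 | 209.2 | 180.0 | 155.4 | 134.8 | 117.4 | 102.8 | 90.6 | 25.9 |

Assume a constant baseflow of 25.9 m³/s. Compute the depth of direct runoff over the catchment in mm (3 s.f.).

d ≈ 58.3 mm

Direct runoff: 0.0, 53.6, 218.1, 183.3, 154.1, 129.5, 108.9, 91.5, 76.9, 64.7, 0.0 m³/s; ΣQ_DR = 1081 m³/s.
V = ΣQ_DR · Δt = 1081 × 3600 s = 3.890 × 10^6 m³.
Over A = 66.7 km², depth = V / A = 58.3 mm.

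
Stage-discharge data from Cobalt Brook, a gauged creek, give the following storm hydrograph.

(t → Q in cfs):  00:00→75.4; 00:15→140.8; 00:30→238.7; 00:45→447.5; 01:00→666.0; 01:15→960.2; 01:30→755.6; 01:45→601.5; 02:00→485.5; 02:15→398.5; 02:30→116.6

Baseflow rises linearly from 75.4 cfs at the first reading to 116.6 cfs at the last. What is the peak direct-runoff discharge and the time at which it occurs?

Subtracting baseflow gives direct-runoff ordinates: 0.00, 61.28, 155.06, 359.74, 574.12, 864.20, 655.48, 497.26, 377.14, 286.02, 0.00 cfs.
The maximum is 864.20 cfs, occurring at the reading for t = 01:15.

Q_p = 864.20 cfs at t = 01:15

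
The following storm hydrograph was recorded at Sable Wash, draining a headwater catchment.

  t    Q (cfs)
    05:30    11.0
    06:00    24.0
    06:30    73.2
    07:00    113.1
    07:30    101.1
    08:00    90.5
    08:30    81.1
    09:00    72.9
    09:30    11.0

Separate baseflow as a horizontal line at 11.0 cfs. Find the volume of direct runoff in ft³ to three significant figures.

Direct-runoff ordinates (Q − Q_b): 0.0, 13.0, 62.2, 102.1, 90.1, 79.5, 70.1, 61.9, 0.0 cfs.
ΣQ_DR = 478.9 cfs.
With Δt = 0.5 h = 1800 s, V = ΣQ_DR · Δt = 478.9 × 1800 = 8.62 × 10^5 ft³.

V ≈ 8.62 × 10^5 ft³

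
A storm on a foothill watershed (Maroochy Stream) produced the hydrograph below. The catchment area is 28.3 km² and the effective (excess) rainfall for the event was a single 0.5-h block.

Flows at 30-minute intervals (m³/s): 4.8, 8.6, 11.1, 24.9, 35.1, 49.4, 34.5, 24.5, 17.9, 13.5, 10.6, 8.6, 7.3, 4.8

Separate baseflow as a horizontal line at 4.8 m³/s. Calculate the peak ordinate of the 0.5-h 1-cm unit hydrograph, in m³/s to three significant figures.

U_p ≈ 37.2 m³/s

Direct runoff: 0.0, 3.8, 6.3, 20.1, 30.3, 44.6, 29.7, 19.7, 13.1, 8.7, 5.8, 3.8, 2.5, 0.0 m³/s; ΣQ_DR = 188.4 m³/s, peak = 44.6 m³/s.
Runoff depth d = ΣQ_DR·Δt / A = 188.4 × 1800 / (28.3 km²) = 11.98 mm.
The 1-cm UH is the DRH scaled by (10 mm)/d, so U_p = 44.6 × 10/11.98 = 37.2 m³/s.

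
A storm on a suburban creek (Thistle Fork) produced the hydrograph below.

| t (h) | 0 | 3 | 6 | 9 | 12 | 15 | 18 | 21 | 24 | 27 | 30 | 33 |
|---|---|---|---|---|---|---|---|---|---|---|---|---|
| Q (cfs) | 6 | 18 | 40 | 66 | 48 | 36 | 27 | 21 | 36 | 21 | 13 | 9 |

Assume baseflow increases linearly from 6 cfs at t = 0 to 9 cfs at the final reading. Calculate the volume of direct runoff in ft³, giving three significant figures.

V ≈ 2.71 × 10^6 ft³

Direct-runoff ordinates (Q − Q_b): 0.00, 11.73, 33.45, 59.18, 40.91, 28.64, 19.36, 13.09, 27.82, 12.55, 4.27, 0.00 cfs.
ΣQ_DR = 251.0 cfs.
With Δt = 3 h = 10800 s, V = ΣQ_DR · Δt = 251.0 × 10800 = 2.71 × 10^6 ft³.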